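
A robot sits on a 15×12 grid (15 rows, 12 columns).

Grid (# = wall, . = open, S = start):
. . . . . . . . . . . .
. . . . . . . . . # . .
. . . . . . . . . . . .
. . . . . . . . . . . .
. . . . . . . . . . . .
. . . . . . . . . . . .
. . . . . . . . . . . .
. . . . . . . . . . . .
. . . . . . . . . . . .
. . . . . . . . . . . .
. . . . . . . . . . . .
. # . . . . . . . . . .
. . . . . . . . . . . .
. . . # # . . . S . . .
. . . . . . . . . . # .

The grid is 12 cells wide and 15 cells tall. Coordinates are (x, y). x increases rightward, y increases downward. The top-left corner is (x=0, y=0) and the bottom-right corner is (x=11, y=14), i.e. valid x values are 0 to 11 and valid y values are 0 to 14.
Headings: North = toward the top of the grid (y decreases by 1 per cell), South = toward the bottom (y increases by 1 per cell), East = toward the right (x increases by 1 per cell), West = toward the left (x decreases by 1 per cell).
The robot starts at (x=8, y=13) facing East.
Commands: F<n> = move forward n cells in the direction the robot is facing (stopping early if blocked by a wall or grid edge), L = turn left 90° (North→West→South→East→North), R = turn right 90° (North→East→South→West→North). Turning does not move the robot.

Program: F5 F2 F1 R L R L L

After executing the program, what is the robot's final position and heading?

Answer: Final position: (x=11, y=13), facing North

Derivation:
Start: (x=8, y=13), facing East
  F5: move forward 3/5 (blocked), now at (x=11, y=13)
  F2: move forward 0/2 (blocked), now at (x=11, y=13)
  F1: move forward 0/1 (blocked), now at (x=11, y=13)
  R: turn right, now facing South
  L: turn left, now facing East
  R: turn right, now facing South
  L: turn left, now facing East
  L: turn left, now facing North
Final: (x=11, y=13), facing North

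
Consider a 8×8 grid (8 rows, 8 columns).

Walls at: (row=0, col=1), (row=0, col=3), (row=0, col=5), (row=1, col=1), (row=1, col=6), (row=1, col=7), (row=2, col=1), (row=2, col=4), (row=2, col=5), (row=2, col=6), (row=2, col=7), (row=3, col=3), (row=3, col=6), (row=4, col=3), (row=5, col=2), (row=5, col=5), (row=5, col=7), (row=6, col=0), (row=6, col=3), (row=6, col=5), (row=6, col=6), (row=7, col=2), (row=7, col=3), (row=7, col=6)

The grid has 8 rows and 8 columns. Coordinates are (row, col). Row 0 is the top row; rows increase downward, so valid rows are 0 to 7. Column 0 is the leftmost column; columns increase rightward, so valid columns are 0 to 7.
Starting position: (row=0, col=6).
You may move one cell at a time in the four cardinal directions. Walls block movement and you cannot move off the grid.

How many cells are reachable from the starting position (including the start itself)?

Answer: Reachable cells: 2

Derivation:
BFS flood-fill from (row=0, col=6):
  Distance 0: (row=0, col=6)
  Distance 1: (row=0, col=7)
Total reachable: 2 (grid has 40 open cells total)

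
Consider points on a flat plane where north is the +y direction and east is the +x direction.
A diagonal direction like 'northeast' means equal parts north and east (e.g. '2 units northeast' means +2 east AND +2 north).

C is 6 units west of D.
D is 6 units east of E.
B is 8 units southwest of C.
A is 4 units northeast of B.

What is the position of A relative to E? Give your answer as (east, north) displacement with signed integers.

Answer: A is at (east=-4, north=-4) relative to E.

Derivation:
Place E at the origin (east=0, north=0).
  D is 6 units east of E: delta (east=+6, north=+0); D at (east=6, north=0).
  C is 6 units west of D: delta (east=-6, north=+0); C at (east=0, north=0).
  B is 8 units southwest of C: delta (east=-8, north=-8); B at (east=-8, north=-8).
  A is 4 units northeast of B: delta (east=+4, north=+4); A at (east=-4, north=-4).
Therefore A relative to E: (east=-4, north=-4).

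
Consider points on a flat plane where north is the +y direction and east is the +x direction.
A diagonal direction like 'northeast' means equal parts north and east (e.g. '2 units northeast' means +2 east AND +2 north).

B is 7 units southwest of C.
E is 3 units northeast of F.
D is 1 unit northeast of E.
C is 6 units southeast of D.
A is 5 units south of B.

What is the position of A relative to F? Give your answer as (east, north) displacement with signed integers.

Answer: A is at (east=3, north=-14) relative to F.

Derivation:
Place F at the origin (east=0, north=0).
  E is 3 units northeast of F: delta (east=+3, north=+3); E at (east=3, north=3).
  D is 1 unit northeast of E: delta (east=+1, north=+1); D at (east=4, north=4).
  C is 6 units southeast of D: delta (east=+6, north=-6); C at (east=10, north=-2).
  B is 7 units southwest of C: delta (east=-7, north=-7); B at (east=3, north=-9).
  A is 5 units south of B: delta (east=+0, north=-5); A at (east=3, north=-14).
Therefore A relative to F: (east=3, north=-14).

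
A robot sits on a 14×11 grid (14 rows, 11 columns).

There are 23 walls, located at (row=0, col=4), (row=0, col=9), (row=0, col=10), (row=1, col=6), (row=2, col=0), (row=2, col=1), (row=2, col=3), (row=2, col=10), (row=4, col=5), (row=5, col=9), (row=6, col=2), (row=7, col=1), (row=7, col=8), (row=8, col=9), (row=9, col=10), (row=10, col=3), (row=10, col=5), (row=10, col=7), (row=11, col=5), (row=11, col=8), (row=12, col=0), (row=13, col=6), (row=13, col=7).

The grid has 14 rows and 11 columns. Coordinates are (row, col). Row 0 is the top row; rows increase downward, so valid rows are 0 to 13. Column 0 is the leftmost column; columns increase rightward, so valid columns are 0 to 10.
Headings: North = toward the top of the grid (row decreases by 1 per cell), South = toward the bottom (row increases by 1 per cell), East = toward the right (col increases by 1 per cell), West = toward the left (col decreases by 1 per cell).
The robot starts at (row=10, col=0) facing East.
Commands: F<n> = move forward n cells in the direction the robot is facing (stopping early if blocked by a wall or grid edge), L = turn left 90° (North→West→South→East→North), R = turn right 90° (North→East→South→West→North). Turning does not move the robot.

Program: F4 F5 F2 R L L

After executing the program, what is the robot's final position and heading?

Answer: Final position: (row=10, col=2), facing North

Derivation:
Start: (row=10, col=0), facing East
  F4: move forward 2/4 (blocked), now at (row=10, col=2)
  F5: move forward 0/5 (blocked), now at (row=10, col=2)
  F2: move forward 0/2 (blocked), now at (row=10, col=2)
  R: turn right, now facing South
  L: turn left, now facing East
  L: turn left, now facing North
Final: (row=10, col=2), facing North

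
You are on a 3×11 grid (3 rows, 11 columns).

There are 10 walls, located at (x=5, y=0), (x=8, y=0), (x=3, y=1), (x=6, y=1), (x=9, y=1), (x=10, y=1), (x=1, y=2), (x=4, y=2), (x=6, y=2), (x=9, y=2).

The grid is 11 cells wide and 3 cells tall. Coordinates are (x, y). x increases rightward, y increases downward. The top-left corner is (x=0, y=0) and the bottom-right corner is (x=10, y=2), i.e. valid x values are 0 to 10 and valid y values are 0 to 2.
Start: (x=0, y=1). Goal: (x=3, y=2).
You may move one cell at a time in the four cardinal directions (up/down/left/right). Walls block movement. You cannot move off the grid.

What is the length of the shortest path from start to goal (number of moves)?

BFS from (x=0, y=1) until reaching (x=3, y=2):
  Distance 0: (x=0, y=1)
  Distance 1: (x=0, y=0), (x=1, y=1), (x=0, y=2)
  Distance 2: (x=1, y=0), (x=2, y=1)
  Distance 3: (x=2, y=0), (x=2, y=2)
  Distance 4: (x=3, y=0), (x=3, y=2)  <- goal reached here
One shortest path (4 moves): (x=0, y=1) -> (x=1, y=1) -> (x=2, y=1) -> (x=2, y=2) -> (x=3, y=2)

Answer: Shortest path length: 4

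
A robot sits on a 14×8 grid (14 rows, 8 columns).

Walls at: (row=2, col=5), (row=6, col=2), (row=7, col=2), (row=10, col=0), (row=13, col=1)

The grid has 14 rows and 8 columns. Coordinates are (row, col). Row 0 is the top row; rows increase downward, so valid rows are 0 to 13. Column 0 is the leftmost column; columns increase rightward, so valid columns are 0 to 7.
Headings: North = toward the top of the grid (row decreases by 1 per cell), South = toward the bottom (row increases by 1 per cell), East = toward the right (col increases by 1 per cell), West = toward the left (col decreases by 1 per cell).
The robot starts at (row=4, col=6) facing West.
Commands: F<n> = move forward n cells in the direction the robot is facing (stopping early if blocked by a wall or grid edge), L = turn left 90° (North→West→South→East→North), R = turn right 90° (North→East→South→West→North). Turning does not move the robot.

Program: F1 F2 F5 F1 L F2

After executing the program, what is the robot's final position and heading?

Answer: Final position: (row=6, col=0), facing South

Derivation:
Start: (row=4, col=6), facing West
  F1: move forward 1, now at (row=4, col=5)
  F2: move forward 2, now at (row=4, col=3)
  F5: move forward 3/5 (blocked), now at (row=4, col=0)
  F1: move forward 0/1 (blocked), now at (row=4, col=0)
  L: turn left, now facing South
  F2: move forward 2, now at (row=6, col=0)
Final: (row=6, col=0), facing South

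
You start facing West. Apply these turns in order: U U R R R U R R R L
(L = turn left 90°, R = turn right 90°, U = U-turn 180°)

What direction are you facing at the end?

Answer: Final heading: South

Derivation:
Start: West
  U (U-turn (180°)) -> East
  U (U-turn (180°)) -> West
  R (right (90° clockwise)) -> North
  R (right (90° clockwise)) -> East
  R (right (90° clockwise)) -> South
  U (U-turn (180°)) -> North
  R (right (90° clockwise)) -> East
  R (right (90° clockwise)) -> South
  R (right (90° clockwise)) -> West
  L (left (90° counter-clockwise)) -> South
Final: South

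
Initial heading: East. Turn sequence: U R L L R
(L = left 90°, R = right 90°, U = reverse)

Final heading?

Start: East
  U (U-turn (180°)) -> West
  R (right (90° clockwise)) -> North
  L (left (90° counter-clockwise)) -> West
  L (left (90° counter-clockwise)) -> South
  R (right (90° clockwise)) -> West
Final: West

Answer: Final heading: West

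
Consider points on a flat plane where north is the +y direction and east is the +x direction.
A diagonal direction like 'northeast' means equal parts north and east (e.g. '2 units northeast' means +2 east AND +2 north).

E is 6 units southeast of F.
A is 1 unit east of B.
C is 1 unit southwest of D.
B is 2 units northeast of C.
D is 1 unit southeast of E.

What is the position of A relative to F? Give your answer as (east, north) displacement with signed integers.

Place F at the origin (east=0, north=0).
  E is 6 units southeast of F: delta (east=+6, north=-6); E at (east=6, north=-6).
  D is 1 unit southeast of E: delta (east=+1, north=-1); D at (east=7, north=-7).
  C is 1 unit southwest of D: delta (east=-1, north=-1); C at (east=6, north=-8).
  B is 2 units northeast of C: delta (east=+2, north=+2); B at (east=8, north=-6).
  A is 1 unit east of B: delta (east=+1, north=+0); A at (east=9, north=-6).
Therefore A relative to F: (east=9, north=-6).

Answer: A is at (east=9, north=-6) relative to F.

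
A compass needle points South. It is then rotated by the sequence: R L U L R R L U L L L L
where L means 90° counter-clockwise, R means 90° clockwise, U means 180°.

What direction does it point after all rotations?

Start: South
  R (right (90° clockwise)) -> West
  L (left (90° counter-clockwise)) -> South
  U (U-turn (180°)) -> North
  L (left (90° counter-clockwise)) -> West
  R (right (90° clockwise)) -> North
  R (right (90° clockwise)) -> East
  L (left (90° counter-clockwise)) -> North
  U (U-turn (180°)) -> South
  L (left (90° counter-clockwise)) -> East
  L (left (90° counter-clockwise)) -> North
  L (left (90° counter-clockwise)) -> West
  L (left (90° counter-clockwise)) -> South
Final: South

Answer: Final heading: South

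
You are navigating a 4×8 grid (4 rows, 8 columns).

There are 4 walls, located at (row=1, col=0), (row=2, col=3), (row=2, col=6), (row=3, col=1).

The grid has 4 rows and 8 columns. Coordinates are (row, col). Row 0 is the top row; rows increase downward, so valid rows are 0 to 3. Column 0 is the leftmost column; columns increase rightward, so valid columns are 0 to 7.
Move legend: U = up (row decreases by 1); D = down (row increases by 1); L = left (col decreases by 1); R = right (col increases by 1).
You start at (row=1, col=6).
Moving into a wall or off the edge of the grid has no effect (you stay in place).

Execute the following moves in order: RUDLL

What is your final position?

Start: (row=1, col=6)
  R (right): (row=1, col=6) -> (row=1, col=7)
  U (up): (row=1, col=7) -> (row=0, col=7)
  D (down): (row=0, col=7) -> (row=1, col=7)
  L (left): (row=1, col=7) -> (row=1, col=6)
  L (left): (row=1, col=6) -> (row=1, col=5)
Final: (row=1, col=5)

Answer: Final position: (row=1, col=5)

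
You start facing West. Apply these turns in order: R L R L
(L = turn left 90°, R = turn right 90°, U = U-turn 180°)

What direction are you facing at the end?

Start: West
  R (right (90° clockwise)) -> North
  L (left (90° counter-clockwise)) -> West
  R (right (90° clockwise)) -> North
  L (left (90° counter-clockwise)) -> West
Final: West

Answer: Final heading: West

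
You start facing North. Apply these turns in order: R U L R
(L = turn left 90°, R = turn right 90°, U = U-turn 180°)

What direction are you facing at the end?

Answer: Final heading: West

Derivation:
Start: North
  R (right (90° clockwise)) -> East
  U (U-turn (180°)) -> West
  L (left (90° counter-clockwise)) -> South
  R (right (90° clockwise)) -> West
Final: West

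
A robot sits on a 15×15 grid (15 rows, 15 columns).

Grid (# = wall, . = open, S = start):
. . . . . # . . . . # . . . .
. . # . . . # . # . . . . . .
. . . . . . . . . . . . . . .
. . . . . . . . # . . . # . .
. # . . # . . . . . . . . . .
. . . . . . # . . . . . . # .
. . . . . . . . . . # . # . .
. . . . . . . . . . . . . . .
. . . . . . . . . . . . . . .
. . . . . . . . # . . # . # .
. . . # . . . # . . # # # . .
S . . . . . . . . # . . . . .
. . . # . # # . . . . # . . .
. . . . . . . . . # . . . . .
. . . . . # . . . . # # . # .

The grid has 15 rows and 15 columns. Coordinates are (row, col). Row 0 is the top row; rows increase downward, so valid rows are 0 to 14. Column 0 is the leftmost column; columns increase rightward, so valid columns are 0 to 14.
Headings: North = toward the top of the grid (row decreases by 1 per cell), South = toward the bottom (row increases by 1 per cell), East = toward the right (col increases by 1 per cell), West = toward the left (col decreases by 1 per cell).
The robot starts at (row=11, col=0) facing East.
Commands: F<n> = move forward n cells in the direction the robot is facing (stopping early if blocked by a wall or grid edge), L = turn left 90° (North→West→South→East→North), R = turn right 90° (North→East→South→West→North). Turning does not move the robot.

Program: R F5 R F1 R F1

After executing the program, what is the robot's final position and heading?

Answer: Final position: (row=13, col=0), facing North

Derivation:
Start: (row=11, col=0), facing East
  R: turn right, now facing South
  F5: move forward 3/5 (blocked), now at (row=14, col=0)
  R: turn right, now facing West
  F1: move forward 0/1 (blocked), now at (row=14, col=0)
  R: turn right, now facing North
  F1: move forward 1, now at (row=13, col=0)
Final: (row=13, col=0), facing North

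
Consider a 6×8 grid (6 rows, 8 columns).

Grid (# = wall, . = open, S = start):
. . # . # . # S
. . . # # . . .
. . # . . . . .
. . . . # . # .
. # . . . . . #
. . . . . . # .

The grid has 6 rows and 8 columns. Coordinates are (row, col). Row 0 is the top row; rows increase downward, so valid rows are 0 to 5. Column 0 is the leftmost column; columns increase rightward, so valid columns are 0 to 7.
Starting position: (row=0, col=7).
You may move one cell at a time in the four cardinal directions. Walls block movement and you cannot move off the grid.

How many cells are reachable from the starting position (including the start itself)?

Answer: Reachable cells: 35

Derivation:
BFS flood-fill from (row=0, col=7):
  Distance 0: (row=0, col=7)
  Distance 1: (row=1, col=7)
  Distance 2: (row=1, col=6), (row=2, col=7)
  Distance 3: (row=1, col=5), (row=2, col=6), (row=3, col=7)
  Distance 4: (row=0, col=5), (row=2, col=5)
  Distance 5: (row=2, col=4), (row=3, col=5)
  Distance 6: (row=2, col=3), (row=4, col=5)
  Distance 7: (row=3, col=3), (row=4, col=4), (row=4, col=6), (row=5, col=5)
  Distance 8: (row=3, col=2), (row=4, col=3), (row=5, col=4)
  Distance 9: (row=3, col=1), (row=4, col=2), (row=5, col=3)
  Distance 10: (row=2, col=1), (row=3, col=0), (row=5, col=2)
  Distance 11: (row=1, col=1), (row=2, col=0), (row=4, col=0), (row=5, col=1)
  Distance 12: (row=0, col=1), (row=1, col=0), (row=1, col=2), (row=5, col=0)
  Distance 13: (row=0, col=0)
Total reachable: 35 (grid has 37 open cells total)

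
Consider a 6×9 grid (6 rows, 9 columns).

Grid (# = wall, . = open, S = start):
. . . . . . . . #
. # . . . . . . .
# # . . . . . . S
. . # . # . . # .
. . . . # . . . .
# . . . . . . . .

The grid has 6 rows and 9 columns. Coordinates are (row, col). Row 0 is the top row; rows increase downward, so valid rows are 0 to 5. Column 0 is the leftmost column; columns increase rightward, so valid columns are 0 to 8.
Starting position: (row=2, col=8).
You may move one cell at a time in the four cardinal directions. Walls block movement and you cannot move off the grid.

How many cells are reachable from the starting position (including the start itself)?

BFS flood-fill from (row=2, col=8):
  Distance 0: (row=2, col=8)
  Distance 1: (row=1, col=8), (row=2, col=7), (row=3, col=8)
  Distance 2: (row=1, col=7), (row=2, col=6), (row=4, col=8)
  Distance 3: (row=0, col=7), (row=1, col=6), (row=2, col=5), (row=3, col=6), (row=4, col=7), (row=5, col=8)
  Distance 4: (row=0, col=6), (row=1, col=5), (row=2, col=4), (row=3, col=5), (row=4, col=6), (row=5, col=7)
  Distance 5: (row=0, col=5), (row=1, col=4), (row=2, col=3), (row=4, col=5), (row=5, col=6)
  Distance 6: (row=0, col=4), (row=1, col=3), (row=2, col=2), (row=3, col=3), (row=5, col=5)
  Distance 7: (row=0, col=3), (row=1, col=2), (row=4, col=3), (row=5, col=4)
  Distance 8: (row=0, col=2), (row=4, col=2), (row=5, col=3)
  Distance 9: (row=0, col=1), (row=4, col=1), (row=5, col=2)
  Distance 10: (row=0, col=0), (row=3, col=1), (row=4, col=0), (row=5, col=1)
  Distance 11: (row=1, col=0), (row=3, col=0)
Total reachable: 45 (grid has 45 open cells total)

Answer: Reachable cells: 45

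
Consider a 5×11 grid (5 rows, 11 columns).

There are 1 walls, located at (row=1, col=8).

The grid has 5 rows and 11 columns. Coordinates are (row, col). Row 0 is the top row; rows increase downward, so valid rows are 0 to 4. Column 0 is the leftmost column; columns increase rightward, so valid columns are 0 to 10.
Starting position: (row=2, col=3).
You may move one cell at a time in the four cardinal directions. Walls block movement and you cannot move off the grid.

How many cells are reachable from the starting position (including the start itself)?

Answer: Reachable cells: 54

Derivation:
BFS flood-fill from (row=2, col=3):
  Distance 0: (row=2, col=3)
  Distance 1: (row=1, col=3), (row=2, col=2), (row=2, col=4), (row=3, col=3)
  Distance 2: (row=0, col=3), (row=1, col=2), (row=1, col=4), (row=2, col=1), (row=2, col=5), (row=3, col=2), (row=3, col=4), (row=4, col=3)
  Distance 3: (row=0, col=2), (row=0, col=4), (row=1, col=1), (row=1, col=5), (row=2, col=0), (row=2, col=6), (row=3, col=1), (row=3, col=5), (row=4, col=2), (row=4, col=4)
  Distance 4: (row=0, col=1), (row=0, col=5), (row=1, col=0), (row=1, col=6), (row=2, col=7), (row=3, col=0), (row=3, col=6), (row=4, col=1), (row=4, col=5)
  Distance 5: (row=0, col=0), (row=0, col=6), (row=1, col=7), (row=2, col=8), (row=3, col=7), (row=4, col=0), (row=4, col=6)
  Distance 6: (row=0, col=7), (row=2, col=9), (row=3, col=8), (row=4, col=7)
  Distance 7: (row=0, col=8), (row=1, col=9), (row=2, col=10), (row=3, col=9), (row=4, col=8)
  Distance 8: (row=0, col=9), (row=1, col=10), (row=3, col=10), (row=4, col=9)
  Distance 9: (row=0, col=10), (row=4, col=10)
Total reachable: 54 (grid has 54 open cells total)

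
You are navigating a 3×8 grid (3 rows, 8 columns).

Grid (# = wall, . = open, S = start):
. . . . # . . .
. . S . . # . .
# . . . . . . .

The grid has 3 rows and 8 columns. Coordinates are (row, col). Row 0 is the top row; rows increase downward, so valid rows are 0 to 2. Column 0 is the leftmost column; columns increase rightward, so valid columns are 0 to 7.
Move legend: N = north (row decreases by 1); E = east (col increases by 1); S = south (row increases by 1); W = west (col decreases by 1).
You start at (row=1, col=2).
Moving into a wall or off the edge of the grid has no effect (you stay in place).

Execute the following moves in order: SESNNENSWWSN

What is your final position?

Start: (row=1, col=2)
  S (south): (row=1, col=2) -> (row=2, col=2)
  E (east): (row=2, col=2) -> (row=2, col=3)
  S (south): blocked, stay at (row=2, col=3)
  N (north): (row=2, col=3) -> (row=1, col=3)
  N (north): (row=1, col=3) -> (row=0, col=3)
  E (east): blocked, stay at (row=0, col=3)
  N (north): blocked, stay at (row=0, col=3)
  S (south): (row=0, col=3) -> (row=1, col=3)
  W (west): (row=1, col=3) -> (row=1, col=2)
  W (west): (row=1, col=2) -> (row=1, col=1)
  S (south): (row=1, col=1) -> (row=2, col=1)
  N (north): (row=2, col=1) -> (row=1, col=1)
Final: (row=1, col=1)

Answer: Final position: (row=1, col=1)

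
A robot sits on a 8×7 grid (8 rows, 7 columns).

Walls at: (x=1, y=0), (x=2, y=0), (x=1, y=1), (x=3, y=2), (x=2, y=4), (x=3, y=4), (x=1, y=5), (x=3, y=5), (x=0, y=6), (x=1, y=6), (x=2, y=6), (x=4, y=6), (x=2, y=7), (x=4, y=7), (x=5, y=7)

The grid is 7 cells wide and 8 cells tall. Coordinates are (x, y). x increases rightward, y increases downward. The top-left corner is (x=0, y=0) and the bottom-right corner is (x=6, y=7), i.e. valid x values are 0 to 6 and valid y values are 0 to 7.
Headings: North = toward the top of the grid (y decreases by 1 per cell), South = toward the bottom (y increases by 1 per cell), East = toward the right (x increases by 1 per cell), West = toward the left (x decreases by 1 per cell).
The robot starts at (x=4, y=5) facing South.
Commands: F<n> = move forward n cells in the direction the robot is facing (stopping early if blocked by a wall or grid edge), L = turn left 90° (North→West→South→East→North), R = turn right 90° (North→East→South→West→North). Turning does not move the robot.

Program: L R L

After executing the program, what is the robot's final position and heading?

Start: (x=4, y=5), facing South
  L: turn left, now facing East
  R: turn right, now facing South
  L: turn left, now facing East
Final: (x=4, y=5), facing East

Answer: Final position: (x=4, y=5), facing East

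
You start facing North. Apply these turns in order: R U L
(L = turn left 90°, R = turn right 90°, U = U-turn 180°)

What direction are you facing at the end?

Answer: Final heading: South

Derivation:
Start: North
  R (right (90° clockwise)) -> East
  U (U-turn (180°)) -> West
  L (left (90° counter-clockwise)) -> South
Final: South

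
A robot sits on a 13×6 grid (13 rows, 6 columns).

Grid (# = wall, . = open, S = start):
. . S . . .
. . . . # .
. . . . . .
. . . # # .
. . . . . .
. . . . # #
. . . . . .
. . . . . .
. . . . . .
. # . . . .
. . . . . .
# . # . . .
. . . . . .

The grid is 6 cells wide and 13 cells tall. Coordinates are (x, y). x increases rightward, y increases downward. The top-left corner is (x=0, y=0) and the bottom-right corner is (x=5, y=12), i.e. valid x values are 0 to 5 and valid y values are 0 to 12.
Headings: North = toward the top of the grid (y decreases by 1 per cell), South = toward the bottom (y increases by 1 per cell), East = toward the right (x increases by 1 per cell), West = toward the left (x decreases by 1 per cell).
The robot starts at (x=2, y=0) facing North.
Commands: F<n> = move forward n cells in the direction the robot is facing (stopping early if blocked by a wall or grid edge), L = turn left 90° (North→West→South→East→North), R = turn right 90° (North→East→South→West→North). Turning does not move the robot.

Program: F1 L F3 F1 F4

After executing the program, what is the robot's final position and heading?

Answer: Final position: (x=0, y=0), facing West

Derivation:
Start: (x=2, y=0), facing North
  F1: move forward 0/1 (blocked), now at (x=2, y=0)
  L: turn left, now facing West
  F3: move forward 2/3 (blocked), now at (x=0, y=0)
  F1: move forward 0/1 (blocked), now at (x=0, y=0)
  F4: move forward 0/4 (blocked), now at (x=0, y=0)
Final: (x=0, y=0), facing West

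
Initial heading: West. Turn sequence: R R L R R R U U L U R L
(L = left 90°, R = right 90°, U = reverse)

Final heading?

Start: West
  R (right (90° clockwise)) -> North
  R (right (90° clockwise)) -> East
  L (left (90° counter-clockwise)) -> North
  R (right (90° clockwise)) -> East
  R (right (90° clockwise)) -> South
  R (right (90° clockwise)) -> West
  U (U-turn (180°)) -> East
  U (U-turn (180°)) -> West
  L (left (90° counter-clockwise)) -> South
  U (U-turn (180°)) -> North
  R (right (90° clockwise)) -> East
  L (left (90° counter-clockwise)) -> North
Final: North

Answer: Final heading: North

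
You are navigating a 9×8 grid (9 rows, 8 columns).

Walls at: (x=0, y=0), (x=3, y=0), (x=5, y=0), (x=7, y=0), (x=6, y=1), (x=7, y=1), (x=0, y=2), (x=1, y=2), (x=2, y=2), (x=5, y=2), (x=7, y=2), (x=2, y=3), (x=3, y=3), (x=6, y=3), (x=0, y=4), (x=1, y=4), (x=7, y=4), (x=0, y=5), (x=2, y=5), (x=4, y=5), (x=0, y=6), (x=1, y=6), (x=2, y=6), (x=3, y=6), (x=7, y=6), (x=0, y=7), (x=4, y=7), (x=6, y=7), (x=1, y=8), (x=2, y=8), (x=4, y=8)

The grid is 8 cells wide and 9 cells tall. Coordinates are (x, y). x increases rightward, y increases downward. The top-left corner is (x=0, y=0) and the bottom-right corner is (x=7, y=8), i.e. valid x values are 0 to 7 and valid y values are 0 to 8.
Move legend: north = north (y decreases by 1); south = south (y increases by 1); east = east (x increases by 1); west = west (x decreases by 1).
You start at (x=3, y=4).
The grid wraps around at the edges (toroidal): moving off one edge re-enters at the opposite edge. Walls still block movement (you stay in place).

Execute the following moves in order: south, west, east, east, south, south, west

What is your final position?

Start: (x=3, y=4)
  south (south): (x=3, y=4) -> (x=3, y=5)
  west (west): blocked, stay at (x=3, y=5)
  east (east): blocked, stay at (x=3, y=5)
  east (east): blocked, stay at (x=3, y=5)
  south (south): blocked, stay at (x=3, y=5)
  south (south): blocked, stay at (x=3, y=5)
  west (west): blocked, stay at (x=3, y=5)
Final: (x=3, y=5)

Answer: Final position: (x=3, y=5)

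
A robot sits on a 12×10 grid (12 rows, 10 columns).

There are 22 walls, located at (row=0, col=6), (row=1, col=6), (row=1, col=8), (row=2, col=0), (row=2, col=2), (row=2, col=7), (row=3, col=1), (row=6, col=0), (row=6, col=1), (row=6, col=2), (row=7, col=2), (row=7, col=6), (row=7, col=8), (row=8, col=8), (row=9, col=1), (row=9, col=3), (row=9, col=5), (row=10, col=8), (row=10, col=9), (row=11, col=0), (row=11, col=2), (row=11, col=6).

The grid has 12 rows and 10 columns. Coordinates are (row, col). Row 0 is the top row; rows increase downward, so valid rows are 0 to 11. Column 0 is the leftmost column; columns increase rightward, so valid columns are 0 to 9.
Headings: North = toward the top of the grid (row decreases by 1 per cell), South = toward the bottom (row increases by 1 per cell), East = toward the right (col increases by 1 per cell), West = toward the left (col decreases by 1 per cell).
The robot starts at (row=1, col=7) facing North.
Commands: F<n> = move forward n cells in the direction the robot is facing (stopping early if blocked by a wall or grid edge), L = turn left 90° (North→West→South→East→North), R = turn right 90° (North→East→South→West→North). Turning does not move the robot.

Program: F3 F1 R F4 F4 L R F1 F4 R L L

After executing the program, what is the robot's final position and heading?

Answer: Final position: (row=0, col=9), facing North

Derivation:
Start: (row=1, col=7), facing North
  F3: move forward 1/3 (blocked), now at (row=0, col=7)
  F1: move forward 0/1 (blocked), now at (row=0, col=7)
  R: turn right, now facing East
  F4: move forward 2/4 (blocked), now at (row=0, col=9)
  F4: move forward 0/4 (blocked), now at (row=0, col=9)
  L: turn left, now facing North
  R: turn right, now facing East
  F1: move forward 0/1 (blocked), now at (row=0, col=9)
  F4: move forward 0/4 (blocked), now at (row=0, col=9)
  R: turn right, now facing South
  L: turn left, now facing East
  L: turn left, now facing North
Final: (row=0, col=9), facing North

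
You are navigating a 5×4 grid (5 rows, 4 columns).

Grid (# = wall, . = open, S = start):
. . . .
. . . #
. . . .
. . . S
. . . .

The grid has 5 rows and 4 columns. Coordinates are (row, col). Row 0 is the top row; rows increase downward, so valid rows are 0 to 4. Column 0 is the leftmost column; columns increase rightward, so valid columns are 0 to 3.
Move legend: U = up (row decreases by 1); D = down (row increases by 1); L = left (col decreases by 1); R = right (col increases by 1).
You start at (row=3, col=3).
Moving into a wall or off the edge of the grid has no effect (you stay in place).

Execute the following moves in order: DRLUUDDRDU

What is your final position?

Answer: Final position: (row=3, col=3)

Derivation:
Start: (row=3, col=3)
  D (down): (row=3, col=3) -> (row=4, col=3)
  R (right): blocked, stay at (row=4, col=3)
  L (left): (row=4, col=3) -> (row=4, col=2)
  U (up): (row=4, col=2) -> (row=3, col=2)
  U (up): (row=3, col=2) -> (row=2, col=2)
  D (down): (row=2, col=2) -> (row=3, col=2)
  D (down): (row=3, col=2) -> (row=4, col=2)
  R (right): (row=4, col=2) -> (row=4, col=3)
  D (down): blocked, stay at (row=4, col=3)
  U (up): (row=4, col=3) -> (row=3, col=3)
Final: (row=3, col=3)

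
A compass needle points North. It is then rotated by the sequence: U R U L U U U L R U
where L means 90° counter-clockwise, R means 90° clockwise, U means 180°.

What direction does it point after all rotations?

Answer: Final heading: North

Derivation:
Start: North
  U (U-turn (180°)) -> South
  R (right (90° clockwise)) -> West
  U (U-turn (180°)) -> East
  L (left (90° counter-clockwise)) -> North
  U (U-turn (180°)) -> South
  U (U-turn (180°)) -> North
  U (U-turn (180°)) -> South
  L (left (90° counter-clockwise)) -> East
  R (right (90° clockwise)) -> South
  U (U-turn (180°)) -> North
Final: North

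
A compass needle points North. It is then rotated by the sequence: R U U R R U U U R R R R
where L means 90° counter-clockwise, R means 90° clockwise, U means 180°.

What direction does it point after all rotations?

Answer: Final heading: East

Derivation:
Start: North
  R (right (90° clockwise)) -> East
  U (U-turn (180°)) -> West
  U (U-turn (180°)) -> East
  R (right (90° clockwise)) -> South
  R (right (90° clockwise)) -> West
  U (U-turn (180°)) -> East
  U (U-turn (180°)) -> West
  U (U-turn (180°)) -> East
  R (right (90° clockwise)) -> South
  R (right (90° clockwise)) -> West
  R (right (90° clockwise)) -> North
  R (right (90° clockwise)) -> East
Final: East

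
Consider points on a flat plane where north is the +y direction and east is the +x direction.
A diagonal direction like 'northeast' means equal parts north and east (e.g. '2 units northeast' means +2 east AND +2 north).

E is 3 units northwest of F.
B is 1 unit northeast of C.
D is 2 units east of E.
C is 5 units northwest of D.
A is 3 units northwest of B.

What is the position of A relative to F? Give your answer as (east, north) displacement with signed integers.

Answer: A is at (east=-8, north=12) relative to F.

Derivation:
Place F at the origin (east=0, north=0).
  E is 3 units northwest of F: delta (east=-3, north=+3); E at (east=-3, north=3).
  D is 2 units east of E: delta (east=+2, north=+0); D at (east=-1, north=3).
  C is 5 units northwest of D: delta (east=-5, north=+5); C at (east=-6, north=8).
  B is 1 unit northeast of C: delta (east=+1, north=+1); B at (east=-5, north=9).
  A is 3 units northwest of B: delta (east=-3, north=+3); A at (east=-8, north=12).
Therefore A relative to F: (east=-8, north=12).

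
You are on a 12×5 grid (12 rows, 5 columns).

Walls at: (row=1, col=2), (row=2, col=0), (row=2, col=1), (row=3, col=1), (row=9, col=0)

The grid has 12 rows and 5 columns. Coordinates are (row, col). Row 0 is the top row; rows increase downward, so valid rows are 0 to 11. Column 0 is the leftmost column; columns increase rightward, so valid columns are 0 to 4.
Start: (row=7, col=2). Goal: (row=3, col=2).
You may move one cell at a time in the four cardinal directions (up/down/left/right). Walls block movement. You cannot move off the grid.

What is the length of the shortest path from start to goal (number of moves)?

Answer: Shortest path length: 4

Derivation:
BFS from (row=7, col=2) until reaching (row=3, col=2):
  Distance 0: (row=7, col=2)
  Distance 1: (row=6, col=2), (row=7, col=1), (row=7, col=3), (row=8, col=2)
  Distance 2: (row=5, col=2), (row=6, col=1), (row=6, col=3), (row=7, col=0), (row=7, col=4), (row=8, col=1), (row=8, col=3), (row=9, col=2)
  Distance 3: (row=4, col=2), (row=5, col=1), (row=5, col=3), (row=6, col=0), (row=6, col=4), (row=8, col=0), (row=8, col=4), (row=9, col=1), (row=9, col=3), (row=10, col=2)
  Distance 4: (row=3, col=2), (row=4, col=1), (row=4, col=3), (row=5, col=0), (row=5, col=4), (row=9, col=4), (row=10, col=1), (row=10, col=3), (row=11, col=2)  <- goal reached here
One shortest path (4 moves): (row=7, col=2) -> (row=6, col=2) -> (row=5, col=2) -> (row=4, col=2) -> (row=3, col=2)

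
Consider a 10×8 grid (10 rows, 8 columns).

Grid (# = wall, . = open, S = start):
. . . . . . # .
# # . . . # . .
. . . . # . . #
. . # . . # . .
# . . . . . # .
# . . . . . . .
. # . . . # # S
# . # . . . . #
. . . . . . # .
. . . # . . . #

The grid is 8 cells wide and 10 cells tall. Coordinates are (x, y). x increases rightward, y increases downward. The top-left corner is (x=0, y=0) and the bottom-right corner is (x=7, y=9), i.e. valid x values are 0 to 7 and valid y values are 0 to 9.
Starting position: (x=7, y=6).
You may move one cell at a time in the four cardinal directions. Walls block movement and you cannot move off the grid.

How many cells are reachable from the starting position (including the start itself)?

BFS flood-fill from (x=7, y=6):
  Distance 0: (x=7, y=6)
  Distance 1: (x=7, y=5)
  Distance 2: (x=7, y=4), (x=6, y=5)
  Distance 3: (x=7, y=3), (x=5, y=5)
  Distance 4: (x=6, y=3), (x=5, y=4), (x=4, y=5)
  Distance 5: (x=6, y=2), (x=4, y=4), (x=3, y=5), (x=4, y=6)
  Distance 6: (x=6, y=1), (x=5, y=2), (x=4, y=3), (x=3, y=4), (x=2, y=5), (x=3, y=6), (x=4, y=7)
  Distance 7: (x=7, y=1), (x=3, y=3), (x=2, y=4), (x=1, y=5), (x=2, y=6), (x=3, y=7), (x=5, y=7), (x=4, y=8)
  Distance 8: (x=7, y=0), (x=3, y=2), (x=1, y=4), (x=6, y=7), (x=3, y=8), (x=5, y=8), (x=4, y=9)
  Distance 9: (x=3, y=1), (x=2, y=2), (x=1, y=3), (x=2, y=8), (x=5, y=9)
  Distance 10: (x=3, y=0), (x=2, y=1), (x=4, y=1), (x=1, y=2), (x=0, y=3), (x=1, y=8), (x=2, y=9), (x=6, y=9)
  Distance 11: (x=2, y=0), (x=4, y=0), (x=0, y=2), (x=1, y=7), (x=0, y=8), (x=1, y=9)
  Distance 12: (x=1, y=0), (x=5, y=0), (x=0, y=9)
  Distance 13: (x=0, y=0)
Total reachable: 58 (grid has 60 open cells total)

Answer: Reachable cells: 58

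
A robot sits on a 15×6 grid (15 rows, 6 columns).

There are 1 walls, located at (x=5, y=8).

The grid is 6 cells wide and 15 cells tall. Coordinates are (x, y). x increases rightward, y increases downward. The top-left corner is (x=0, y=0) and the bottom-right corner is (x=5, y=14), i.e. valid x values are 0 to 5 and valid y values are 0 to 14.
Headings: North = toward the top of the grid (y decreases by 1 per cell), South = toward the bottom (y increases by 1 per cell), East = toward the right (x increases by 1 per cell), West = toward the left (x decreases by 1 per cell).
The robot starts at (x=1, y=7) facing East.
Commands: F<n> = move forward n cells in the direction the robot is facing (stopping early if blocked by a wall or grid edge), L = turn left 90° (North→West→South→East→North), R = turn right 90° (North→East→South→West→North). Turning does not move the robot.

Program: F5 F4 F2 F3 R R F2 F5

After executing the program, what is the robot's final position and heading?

Start: (x=1, y=7), facing East
  F5: move forward 4/5 (blocked), now at (x=5, y=7)
  F4: move forward 0/4 (blocked), now at (x=5, y=7)
  F2: move forward 0/2 (blocked), now at (x=5, y=7)
  F3: move forward 0/3 (blocked), now at (x=5, y=7)
  R: turn right, now facing South
  R: turn right, now facing West
  F2: move forward 2, now at (x=3, y=7)
  F5: move forward 3/5 (blocked), now at (x=0, y=7)
Final: (x=0, y=7), facing West

Answer: Final position: (x=0, y=7), facing West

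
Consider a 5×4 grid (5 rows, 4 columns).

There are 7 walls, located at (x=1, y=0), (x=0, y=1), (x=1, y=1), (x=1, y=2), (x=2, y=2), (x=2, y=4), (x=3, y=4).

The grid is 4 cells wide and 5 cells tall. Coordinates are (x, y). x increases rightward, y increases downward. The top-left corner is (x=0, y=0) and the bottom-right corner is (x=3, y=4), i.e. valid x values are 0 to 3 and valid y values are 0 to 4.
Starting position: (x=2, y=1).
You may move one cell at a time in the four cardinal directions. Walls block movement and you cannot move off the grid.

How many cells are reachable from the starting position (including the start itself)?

BFS flood-fill from (x=2, y=1):
  Distance 0: (x=2, y=1)
  Distance 1: (x=2, y=0), (x=3, y=1)
  Distance 2: (x=3, y=0), (x=3, y=2)
  Distance 3: (x=3, y=3)
  Distance 4: (x=2, y=3)
  Distance 5: (x=1, y=3)
  Distance 6: (x=0, y=3), (x=1, y=4)
  Distance 7: (x=0, y=2), (x=0, y=4)
Total reachable: 12 (grid has 13 open cells total)

Answer: Reachable cells: 12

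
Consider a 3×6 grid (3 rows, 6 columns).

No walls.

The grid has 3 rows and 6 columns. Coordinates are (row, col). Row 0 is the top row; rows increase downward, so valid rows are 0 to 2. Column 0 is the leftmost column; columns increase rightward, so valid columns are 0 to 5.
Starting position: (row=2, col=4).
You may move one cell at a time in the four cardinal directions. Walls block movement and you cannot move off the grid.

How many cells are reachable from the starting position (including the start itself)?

BFS flood-fill from (row=2, col=4):
  Distance 0: (row=2, col=4)
  Distance 1: (row=1, col=4), (row=2, col=3), (row=2, col=5)
  Distance 2: (row=0, col=4), (row=1, col=3), (row=1, col=5), (row=2, col=2)
  Distance 3: (row=0, col=3), (row=0, col=5), (row=1, col=2), (row=2, col=1)
  Distance 4: (row=0, col=2), (row=1, col=1), (row=2, col=0)
  Distance 5: (row=0, col=1), (row=1, col=0)
  Distance 6: (row=0, col=0)
Total reachable: 18 (grid has 18 open cells total)

Answer: Reachable cells: 18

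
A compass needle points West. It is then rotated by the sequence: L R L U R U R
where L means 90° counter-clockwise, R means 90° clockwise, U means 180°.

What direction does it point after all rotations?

Start: West
  L (left (90° counter-clockwise)) -> South
  R (right (90° clockwise)) -> West
  L (left (90° counter-clockwise)) -> South
  U (U-turn (180°)) -> North
  R (right (90° clockwise)) -> East
  U (U-turn (180°)) -> West
  R (right (90° clockwise)) -> North
Final: North

Answer: Final heading: North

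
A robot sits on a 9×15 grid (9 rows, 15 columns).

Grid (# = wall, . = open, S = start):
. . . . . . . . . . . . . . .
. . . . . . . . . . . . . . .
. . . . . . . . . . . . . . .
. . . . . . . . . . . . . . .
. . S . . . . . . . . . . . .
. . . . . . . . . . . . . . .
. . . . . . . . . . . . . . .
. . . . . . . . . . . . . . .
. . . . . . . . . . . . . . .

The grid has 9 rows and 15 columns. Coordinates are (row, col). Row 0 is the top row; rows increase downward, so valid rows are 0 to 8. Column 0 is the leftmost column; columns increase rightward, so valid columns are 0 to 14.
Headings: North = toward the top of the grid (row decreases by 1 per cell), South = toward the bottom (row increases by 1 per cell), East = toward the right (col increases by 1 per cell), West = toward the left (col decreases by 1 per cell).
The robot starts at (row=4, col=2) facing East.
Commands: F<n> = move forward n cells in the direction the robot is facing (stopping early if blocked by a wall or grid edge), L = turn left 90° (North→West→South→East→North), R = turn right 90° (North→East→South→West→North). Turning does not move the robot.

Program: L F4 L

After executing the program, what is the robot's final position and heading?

Answer: Final position: (row=0, col=2), facing West

Derivation:
Start: (row=4, col=2), facing East
  L: turn left, now facing North
  F4: move forward 4, now at (row=0, col=2)
  L: turn left, now facing West
Final: (row=0, col=2), facing West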